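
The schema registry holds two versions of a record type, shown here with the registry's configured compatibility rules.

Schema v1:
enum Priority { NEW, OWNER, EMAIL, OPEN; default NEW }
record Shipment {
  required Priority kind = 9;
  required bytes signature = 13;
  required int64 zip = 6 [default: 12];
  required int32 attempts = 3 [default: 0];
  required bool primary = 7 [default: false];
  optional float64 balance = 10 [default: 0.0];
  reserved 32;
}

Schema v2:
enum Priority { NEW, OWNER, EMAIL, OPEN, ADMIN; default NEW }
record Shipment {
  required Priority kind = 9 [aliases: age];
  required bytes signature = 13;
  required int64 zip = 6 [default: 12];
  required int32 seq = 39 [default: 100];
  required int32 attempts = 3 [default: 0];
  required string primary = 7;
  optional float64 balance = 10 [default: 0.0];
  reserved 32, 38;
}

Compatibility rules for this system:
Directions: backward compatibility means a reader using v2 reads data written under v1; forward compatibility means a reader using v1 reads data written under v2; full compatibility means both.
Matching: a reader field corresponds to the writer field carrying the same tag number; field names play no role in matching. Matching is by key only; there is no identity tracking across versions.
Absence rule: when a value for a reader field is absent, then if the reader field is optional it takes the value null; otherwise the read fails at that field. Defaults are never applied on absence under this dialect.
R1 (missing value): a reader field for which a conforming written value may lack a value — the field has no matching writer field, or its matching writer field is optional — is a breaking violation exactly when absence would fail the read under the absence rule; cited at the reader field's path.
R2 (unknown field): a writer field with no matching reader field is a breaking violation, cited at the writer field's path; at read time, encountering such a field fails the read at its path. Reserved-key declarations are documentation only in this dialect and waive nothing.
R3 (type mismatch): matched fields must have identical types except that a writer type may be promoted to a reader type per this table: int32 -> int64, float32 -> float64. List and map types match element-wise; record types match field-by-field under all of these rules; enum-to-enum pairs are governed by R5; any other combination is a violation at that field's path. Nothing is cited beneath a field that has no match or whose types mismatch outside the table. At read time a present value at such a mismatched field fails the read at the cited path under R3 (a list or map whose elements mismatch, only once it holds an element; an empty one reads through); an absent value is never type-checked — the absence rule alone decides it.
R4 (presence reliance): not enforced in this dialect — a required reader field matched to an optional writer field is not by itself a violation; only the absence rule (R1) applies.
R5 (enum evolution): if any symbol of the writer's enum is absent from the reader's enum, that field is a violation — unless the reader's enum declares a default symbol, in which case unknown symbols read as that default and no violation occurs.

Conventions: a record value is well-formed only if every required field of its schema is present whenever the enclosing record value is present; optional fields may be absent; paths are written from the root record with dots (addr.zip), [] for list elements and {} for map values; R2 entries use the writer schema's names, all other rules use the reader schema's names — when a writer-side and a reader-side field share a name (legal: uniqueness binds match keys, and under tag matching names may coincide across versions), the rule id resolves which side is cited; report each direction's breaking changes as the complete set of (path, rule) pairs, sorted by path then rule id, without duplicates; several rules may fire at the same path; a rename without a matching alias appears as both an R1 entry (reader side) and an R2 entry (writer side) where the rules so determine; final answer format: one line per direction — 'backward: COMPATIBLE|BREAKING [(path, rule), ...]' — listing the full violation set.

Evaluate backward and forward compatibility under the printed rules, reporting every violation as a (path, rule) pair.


backward: BREAKING [(primary, R3), (seq, R1)]; forward: BREAKING [(primary, R3), (seq, R2)]

the writer's type comes first in each Shipment pair
backward on Shipment — v2 reading data written by v1:
  kind <- kind (Priority -> Priority, writer required)
  signature <- signature (bytes -> bytes, writer required)
  zip <- zip (int64 -> int64, writer required)
  seq: no writer-side match
  attempts <- attempts (int32 -> int32, writer required)
  primary <- primary (bool -> string, writer required)
  balance <- balance (float64 -> float64, writer optional)
  breaking: (primary, R3)
  breaking: (seq, R1)
  => backward: BREAKING (2)
forward on Shipment — v1 reading data written by v2:
  kind <- kind (Priority -> Priority, writer required)
  signature <- signature (bytes -> bytes, writer required)
  zip <- zip (int64 -> int64, writer required)
  attempts <- attempts (int32 -> int32, writer required)
  primary <- primary (string -> bool, writer required)
  balance <- balance (float64 -> float64, writer optional)
  seq (writer side), unknown to reader
  breaking: (primary, R3)
  breaking: (seq, R2)
  => forward: BREAKING (2)


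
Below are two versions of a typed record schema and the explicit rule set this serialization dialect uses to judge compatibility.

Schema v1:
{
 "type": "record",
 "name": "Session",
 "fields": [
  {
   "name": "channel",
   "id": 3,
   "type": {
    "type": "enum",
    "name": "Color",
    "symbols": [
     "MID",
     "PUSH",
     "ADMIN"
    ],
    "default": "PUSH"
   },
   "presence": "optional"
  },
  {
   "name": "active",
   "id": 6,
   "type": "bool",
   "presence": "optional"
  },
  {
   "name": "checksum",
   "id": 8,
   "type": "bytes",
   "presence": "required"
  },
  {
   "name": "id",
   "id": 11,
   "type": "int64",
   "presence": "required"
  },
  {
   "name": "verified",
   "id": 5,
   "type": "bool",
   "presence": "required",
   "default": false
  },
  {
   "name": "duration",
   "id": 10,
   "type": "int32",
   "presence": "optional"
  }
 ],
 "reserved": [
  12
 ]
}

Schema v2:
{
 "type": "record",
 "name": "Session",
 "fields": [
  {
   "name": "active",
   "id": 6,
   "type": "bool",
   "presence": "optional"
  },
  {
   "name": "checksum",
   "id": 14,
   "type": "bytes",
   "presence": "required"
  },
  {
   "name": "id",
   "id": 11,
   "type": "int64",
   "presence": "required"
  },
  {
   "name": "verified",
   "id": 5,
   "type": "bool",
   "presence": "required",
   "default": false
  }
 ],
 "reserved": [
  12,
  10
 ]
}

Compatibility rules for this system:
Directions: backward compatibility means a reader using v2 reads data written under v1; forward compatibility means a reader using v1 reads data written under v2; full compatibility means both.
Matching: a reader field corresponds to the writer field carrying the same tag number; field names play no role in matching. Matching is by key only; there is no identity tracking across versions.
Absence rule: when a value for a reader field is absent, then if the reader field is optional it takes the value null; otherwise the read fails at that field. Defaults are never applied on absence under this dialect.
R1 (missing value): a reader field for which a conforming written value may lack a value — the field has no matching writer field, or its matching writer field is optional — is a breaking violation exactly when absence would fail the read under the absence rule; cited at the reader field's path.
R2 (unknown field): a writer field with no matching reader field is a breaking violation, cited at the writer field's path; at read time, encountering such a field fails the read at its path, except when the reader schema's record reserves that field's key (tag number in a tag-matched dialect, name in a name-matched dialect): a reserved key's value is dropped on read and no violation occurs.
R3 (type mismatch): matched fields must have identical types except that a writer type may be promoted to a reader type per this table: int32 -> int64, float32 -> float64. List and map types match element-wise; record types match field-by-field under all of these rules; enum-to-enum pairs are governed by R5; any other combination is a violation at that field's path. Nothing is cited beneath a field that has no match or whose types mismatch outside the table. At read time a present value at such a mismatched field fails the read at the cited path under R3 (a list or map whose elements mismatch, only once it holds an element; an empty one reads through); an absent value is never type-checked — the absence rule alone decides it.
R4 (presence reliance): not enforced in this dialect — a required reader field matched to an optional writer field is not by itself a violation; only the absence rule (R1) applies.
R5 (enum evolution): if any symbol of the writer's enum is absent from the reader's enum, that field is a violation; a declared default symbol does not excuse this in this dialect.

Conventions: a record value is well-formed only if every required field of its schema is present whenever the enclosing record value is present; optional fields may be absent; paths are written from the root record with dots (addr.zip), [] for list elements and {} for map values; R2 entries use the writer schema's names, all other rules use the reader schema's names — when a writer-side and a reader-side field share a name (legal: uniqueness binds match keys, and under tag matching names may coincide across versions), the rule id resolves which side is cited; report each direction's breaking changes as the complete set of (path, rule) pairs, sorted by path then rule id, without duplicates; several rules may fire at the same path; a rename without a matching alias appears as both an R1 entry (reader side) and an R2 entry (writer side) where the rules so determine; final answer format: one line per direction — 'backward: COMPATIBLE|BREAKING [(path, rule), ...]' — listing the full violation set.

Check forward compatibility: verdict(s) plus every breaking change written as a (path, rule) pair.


the writer's type comes first in each Session pair
checking forward for Session: reader v1 against writer v2:
  no writer field matches reader channel
  active <- active (bool -> bool, writer optional)
  no writer field matches reader checksum
  id <- id (int64 -> int64, writer required)
  verified <- verified (bool -> bool, writer required)
  no writer field matches reader duration
  writer checksum: unknown to reader
  rule R1 violated at checksum
  rule R2 violated at checksum
  => 2 violation(s): forward is BREAKING for Session
checking off the Session differences that do not matter here:
  removed field channel from record Session -> affects backward compatibility only, which is not asked
  removed field duration from record Session (its key 10 joins the reserved list) -> no rule fires on it in Session's dialect; the asked verdict holds

forward: BREAKING [(checksum, R1), (checksum, R2)]


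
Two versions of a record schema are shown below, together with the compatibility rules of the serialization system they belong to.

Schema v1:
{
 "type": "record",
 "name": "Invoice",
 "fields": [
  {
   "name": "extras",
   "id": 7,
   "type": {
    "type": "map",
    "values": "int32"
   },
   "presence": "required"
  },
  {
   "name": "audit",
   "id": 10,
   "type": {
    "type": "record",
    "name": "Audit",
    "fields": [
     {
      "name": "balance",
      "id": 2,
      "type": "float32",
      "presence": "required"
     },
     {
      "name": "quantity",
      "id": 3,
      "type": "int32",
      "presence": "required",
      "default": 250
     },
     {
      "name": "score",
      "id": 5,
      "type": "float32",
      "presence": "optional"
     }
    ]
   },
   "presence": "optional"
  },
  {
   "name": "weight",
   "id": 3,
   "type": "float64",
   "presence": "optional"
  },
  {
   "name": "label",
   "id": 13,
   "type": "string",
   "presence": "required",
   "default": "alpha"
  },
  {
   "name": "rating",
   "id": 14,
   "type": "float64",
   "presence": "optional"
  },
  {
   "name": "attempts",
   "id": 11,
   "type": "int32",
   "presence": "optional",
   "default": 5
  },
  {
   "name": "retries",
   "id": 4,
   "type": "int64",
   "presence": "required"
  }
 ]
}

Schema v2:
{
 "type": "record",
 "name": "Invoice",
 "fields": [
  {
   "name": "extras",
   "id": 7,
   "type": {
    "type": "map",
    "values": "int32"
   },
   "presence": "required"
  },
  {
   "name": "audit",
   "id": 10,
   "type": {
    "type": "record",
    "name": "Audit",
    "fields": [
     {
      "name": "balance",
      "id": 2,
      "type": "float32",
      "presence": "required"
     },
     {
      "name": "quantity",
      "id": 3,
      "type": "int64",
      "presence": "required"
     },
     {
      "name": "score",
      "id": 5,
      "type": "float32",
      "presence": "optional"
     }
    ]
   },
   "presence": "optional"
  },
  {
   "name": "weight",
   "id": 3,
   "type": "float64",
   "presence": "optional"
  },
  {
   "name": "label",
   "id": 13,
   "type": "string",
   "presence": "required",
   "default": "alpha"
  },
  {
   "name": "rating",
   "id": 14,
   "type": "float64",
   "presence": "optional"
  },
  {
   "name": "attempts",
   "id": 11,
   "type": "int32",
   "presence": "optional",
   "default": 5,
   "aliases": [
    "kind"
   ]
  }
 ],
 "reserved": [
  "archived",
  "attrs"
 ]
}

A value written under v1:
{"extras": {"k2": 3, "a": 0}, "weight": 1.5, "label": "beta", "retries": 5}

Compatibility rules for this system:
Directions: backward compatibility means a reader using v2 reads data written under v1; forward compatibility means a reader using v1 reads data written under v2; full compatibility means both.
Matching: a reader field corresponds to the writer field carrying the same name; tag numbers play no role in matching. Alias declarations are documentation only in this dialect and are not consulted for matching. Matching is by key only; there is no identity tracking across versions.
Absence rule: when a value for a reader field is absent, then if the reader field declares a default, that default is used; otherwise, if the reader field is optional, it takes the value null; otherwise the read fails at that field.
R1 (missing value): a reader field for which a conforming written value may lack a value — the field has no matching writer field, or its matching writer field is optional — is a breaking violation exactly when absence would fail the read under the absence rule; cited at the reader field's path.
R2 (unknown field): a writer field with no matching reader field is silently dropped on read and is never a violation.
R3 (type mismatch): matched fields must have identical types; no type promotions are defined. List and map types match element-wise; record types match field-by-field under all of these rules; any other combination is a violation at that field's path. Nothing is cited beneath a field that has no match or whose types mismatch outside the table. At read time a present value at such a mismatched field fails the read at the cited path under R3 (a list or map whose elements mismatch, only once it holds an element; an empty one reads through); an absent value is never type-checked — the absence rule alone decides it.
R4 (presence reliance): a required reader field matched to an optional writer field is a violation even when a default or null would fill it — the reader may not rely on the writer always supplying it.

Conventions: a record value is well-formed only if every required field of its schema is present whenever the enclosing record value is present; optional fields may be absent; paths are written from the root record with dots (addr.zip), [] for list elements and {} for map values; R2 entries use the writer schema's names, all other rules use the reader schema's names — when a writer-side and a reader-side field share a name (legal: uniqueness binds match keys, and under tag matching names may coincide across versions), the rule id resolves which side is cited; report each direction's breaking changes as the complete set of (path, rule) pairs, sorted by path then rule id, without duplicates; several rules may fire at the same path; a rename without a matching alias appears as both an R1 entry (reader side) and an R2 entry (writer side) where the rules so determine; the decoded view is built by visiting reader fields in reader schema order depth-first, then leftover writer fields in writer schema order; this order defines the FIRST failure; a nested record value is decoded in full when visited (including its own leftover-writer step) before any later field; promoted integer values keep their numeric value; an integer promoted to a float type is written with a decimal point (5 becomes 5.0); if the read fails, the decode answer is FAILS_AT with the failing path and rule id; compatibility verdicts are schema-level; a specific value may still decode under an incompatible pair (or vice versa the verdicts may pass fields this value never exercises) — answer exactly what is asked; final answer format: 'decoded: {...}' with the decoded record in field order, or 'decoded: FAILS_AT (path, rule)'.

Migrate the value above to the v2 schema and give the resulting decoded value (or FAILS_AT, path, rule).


decoded: {"extras": {"k2": 3, "a": 0}, "audit": null, "weight": 1.5, "label": "beta", "rating": null, "attempts": 5}

arrows below run writer -> reader for Invoice
decode (reader v2):
  extras := {"k2": 3, "a": 0}
  audit := null (missing; optional => null)
  weight := 1.5
  label := "beta"
  rating := null (missing; optional => null)
  attempts := 5 (missing; default applied)
  writer retries: no reader field; dropped
  => decoded: {"extras": {"k2": 3, "a": 0}, "audit": null, "weight": 1.5, "label": "beta", "rating": null, "attempts": 5}
the other Invoice changes do not affect what is asked:
  field quantity in record Audit: type int32 changed to int64 (its default is dropped) -> a verdict-level change on Invoice — the shown value reads the same


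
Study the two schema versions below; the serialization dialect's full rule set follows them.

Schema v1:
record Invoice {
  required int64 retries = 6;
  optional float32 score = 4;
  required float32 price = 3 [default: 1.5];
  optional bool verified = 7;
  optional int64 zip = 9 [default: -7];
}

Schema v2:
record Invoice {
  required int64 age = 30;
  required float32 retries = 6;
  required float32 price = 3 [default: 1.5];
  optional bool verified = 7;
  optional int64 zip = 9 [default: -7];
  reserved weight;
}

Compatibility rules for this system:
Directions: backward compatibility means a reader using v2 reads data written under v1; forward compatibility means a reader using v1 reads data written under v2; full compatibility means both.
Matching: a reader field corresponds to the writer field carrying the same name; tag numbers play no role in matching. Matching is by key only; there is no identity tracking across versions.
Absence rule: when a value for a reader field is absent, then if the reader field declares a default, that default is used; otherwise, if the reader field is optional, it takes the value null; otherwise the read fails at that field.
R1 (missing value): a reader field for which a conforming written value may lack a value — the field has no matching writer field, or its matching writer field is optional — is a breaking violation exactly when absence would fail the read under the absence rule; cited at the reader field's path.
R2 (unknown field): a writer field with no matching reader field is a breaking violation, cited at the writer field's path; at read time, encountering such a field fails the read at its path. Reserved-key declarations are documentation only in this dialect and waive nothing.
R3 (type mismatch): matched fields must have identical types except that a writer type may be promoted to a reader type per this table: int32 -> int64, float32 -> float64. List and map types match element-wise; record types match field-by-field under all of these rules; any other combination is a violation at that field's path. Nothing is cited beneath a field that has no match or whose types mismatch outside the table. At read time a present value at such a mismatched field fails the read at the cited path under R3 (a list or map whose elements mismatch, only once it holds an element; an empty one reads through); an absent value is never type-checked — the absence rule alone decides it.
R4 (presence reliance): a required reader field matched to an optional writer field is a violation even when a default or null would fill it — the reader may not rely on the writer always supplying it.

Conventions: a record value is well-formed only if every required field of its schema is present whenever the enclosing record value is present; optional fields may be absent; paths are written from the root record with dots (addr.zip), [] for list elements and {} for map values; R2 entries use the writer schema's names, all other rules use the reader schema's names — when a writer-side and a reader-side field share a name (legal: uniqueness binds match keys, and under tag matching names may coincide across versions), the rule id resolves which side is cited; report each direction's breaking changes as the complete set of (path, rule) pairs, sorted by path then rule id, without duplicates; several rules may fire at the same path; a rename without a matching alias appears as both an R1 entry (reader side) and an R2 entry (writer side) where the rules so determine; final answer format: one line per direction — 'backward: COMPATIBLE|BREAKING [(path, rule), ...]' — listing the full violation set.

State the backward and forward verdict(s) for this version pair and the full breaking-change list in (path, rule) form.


backward: BREAKING [(age, R1), (retries, R3), (score, R2)]; forward: BREAKING [(age, R2), (retries, R3)]

each type pair in Invoice: writer, then reader
checking backward for Invoice: reader v2 against writer v1:
  no writer field matches reader age
  retries: paired with writer retries (int64 -> float32; writer required)
  price: paired with writer price (float32 -> float32; writer required)
  verified: paired with writer verified (bool -> bool; writer optional)
  zip: paired with writer zip (int64 -> int64; writer optional)
  writer score: unknown to reader
  violation R1 at age
  violation R3 at retries
  violation R2 at score
  backward on Invoice therefore BREAKING (3)
checking forward for Invoice: reader v1 against writer v2:
  retries: paired with writer retries (float32 -> int64; writer required)
  no writer field matches reader score
  price: paired with writer price (float32 -> float32; writer required)
  verified: paired with writer verified (bool -> bool; writer optional)
  zip: paired with writer zip (int64 -> int64; writer optional)
  writer age: unknown to reader
  violation R2 at age
  violation R3 at retries
  forward on Invoice therefore BREAKING (2)


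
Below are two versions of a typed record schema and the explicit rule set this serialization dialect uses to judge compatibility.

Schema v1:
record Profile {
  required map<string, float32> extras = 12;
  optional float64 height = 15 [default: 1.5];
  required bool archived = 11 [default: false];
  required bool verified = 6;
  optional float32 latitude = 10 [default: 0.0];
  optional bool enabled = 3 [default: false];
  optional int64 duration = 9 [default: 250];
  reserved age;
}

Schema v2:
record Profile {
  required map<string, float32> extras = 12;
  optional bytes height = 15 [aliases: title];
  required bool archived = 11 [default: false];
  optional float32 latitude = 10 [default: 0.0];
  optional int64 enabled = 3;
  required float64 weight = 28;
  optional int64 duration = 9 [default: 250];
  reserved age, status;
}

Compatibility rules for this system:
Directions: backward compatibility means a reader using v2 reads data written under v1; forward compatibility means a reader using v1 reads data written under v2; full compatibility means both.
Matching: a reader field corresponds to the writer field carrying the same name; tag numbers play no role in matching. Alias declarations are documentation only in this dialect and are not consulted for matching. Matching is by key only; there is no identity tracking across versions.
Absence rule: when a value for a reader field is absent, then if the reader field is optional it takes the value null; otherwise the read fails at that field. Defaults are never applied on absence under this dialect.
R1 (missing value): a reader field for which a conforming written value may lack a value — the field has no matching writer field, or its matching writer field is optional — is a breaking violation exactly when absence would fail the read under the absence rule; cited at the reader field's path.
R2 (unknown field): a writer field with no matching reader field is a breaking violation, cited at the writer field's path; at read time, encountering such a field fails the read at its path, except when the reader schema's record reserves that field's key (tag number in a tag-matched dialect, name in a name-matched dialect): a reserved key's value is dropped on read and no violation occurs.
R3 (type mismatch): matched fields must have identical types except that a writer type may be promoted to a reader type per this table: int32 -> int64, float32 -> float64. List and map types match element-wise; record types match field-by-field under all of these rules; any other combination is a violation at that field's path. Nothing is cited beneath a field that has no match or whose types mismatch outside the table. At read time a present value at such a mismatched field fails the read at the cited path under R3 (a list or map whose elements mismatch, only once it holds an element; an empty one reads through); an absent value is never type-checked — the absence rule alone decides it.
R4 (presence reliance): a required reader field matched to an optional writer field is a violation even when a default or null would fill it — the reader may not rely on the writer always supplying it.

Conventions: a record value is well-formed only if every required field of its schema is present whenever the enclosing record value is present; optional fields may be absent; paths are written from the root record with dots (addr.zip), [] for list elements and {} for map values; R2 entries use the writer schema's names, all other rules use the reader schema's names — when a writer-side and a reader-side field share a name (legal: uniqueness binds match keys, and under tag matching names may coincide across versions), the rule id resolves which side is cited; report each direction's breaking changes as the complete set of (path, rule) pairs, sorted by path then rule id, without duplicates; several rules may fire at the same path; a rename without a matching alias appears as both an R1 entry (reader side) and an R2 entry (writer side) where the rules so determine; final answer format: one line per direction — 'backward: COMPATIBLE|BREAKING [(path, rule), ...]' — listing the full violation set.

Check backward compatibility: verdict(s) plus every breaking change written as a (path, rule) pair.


backward: BREAKING [(enabled, R3), (height, R3), (verified, R2), (weight, R1)]

the writer's type comes first in each Profile pair
backward pass over Profile, reader schema v2, writer schema v1:
  writer required, map<string, float32> -> map<string, float32>: reader extras maps from writer extras
  writer optional, float64 -> bytes: reader height maps from writer height
  writer required, bool -> bool: reader archived maps from writer archived
  writer optional, float32 -> float32: reader latitude maps from writer latitude
  writer optional, bool -> int64: reader enabled maps from writer enabled
  weight: no writer match
  writer optional, int64 -> int64: reader duration maps from writer duration
  verified (writer side), unknown to reader
  R3 fires at enabled
  R3 fires at height
  R2 fires at verified
  R1 fires at weight
  backward on Profile therefore BREAKING (4)


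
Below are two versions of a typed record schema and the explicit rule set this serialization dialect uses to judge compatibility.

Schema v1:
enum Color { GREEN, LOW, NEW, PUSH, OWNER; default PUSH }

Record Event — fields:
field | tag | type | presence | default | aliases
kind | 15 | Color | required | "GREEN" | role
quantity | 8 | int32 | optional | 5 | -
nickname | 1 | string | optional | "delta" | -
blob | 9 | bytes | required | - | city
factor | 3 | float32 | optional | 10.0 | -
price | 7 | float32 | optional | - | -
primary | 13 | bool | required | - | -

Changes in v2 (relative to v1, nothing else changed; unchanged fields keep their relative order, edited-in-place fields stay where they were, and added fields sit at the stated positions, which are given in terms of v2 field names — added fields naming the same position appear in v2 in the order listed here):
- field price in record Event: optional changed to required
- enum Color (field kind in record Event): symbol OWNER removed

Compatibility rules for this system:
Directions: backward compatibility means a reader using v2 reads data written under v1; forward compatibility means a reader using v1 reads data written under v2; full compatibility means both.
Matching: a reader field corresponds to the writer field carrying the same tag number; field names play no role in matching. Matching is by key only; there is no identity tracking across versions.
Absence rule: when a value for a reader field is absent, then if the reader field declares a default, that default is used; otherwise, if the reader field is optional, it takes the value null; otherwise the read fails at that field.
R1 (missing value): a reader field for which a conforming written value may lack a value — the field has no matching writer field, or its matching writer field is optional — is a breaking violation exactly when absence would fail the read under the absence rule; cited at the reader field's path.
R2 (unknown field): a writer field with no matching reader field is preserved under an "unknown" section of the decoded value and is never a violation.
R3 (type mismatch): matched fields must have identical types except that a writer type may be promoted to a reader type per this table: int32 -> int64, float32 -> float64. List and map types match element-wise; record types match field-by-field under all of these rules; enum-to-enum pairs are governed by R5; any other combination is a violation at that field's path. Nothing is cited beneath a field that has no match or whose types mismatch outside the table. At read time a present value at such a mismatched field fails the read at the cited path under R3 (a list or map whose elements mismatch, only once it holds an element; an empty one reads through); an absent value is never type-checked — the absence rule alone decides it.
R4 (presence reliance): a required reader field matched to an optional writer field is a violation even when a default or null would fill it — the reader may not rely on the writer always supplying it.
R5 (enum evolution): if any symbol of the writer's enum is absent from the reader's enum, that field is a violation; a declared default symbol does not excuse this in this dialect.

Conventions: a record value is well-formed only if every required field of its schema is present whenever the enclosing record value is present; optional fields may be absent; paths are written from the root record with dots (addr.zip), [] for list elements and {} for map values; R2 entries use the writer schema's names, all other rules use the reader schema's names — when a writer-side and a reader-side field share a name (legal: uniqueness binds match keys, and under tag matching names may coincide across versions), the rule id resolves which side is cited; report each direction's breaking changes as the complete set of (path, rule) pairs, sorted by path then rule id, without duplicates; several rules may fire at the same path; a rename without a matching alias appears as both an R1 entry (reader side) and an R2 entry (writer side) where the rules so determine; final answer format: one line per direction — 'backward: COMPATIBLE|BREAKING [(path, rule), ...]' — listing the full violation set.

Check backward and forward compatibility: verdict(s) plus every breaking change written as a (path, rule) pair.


backward: BREAKING [(kind, R5), (price, R1), (price, R4)]; forward: COMPATIBLE []

in Event below, arrows point writer -> reader
backward for Event (reader v2, writer v1):
  Color -> Color, writer required: kind aligns to kind
  int32 -> int32, writer optional: quantity aligns to quantity
  string -> string, writer optional: nickname aligns to nickname
  bytes -> bytes, writer required: blob aligns to blob
  float32 -> float32, writer optional: factor aligns to factor
  float32 -> float32, writer optional: price aligns to price
  bool -> bool, writer required: primary aligns to primary
  breaking: (kind, R5)
  breaking: (price, R1)
  breaking: (price, R4)
  backward on Event therefore BREAKING (3)
forward for Event (reader v1, writer v2):
  Color -> Color, writer required: kind aligns to kind
  int32 -> int32, writer optional: quantity aligns to quantity
  string -> string, writer optional: nickname aligns to nickname
  bytes -> bytes, writer required: blob aligns to blob
  float32 -> float32, writer optional: factor aligns to factor
  float32 -> float32, writer required: price aligns to price
  bool -> bool, writer required: primary aligns to primary
  => forward: COMPATIBLE


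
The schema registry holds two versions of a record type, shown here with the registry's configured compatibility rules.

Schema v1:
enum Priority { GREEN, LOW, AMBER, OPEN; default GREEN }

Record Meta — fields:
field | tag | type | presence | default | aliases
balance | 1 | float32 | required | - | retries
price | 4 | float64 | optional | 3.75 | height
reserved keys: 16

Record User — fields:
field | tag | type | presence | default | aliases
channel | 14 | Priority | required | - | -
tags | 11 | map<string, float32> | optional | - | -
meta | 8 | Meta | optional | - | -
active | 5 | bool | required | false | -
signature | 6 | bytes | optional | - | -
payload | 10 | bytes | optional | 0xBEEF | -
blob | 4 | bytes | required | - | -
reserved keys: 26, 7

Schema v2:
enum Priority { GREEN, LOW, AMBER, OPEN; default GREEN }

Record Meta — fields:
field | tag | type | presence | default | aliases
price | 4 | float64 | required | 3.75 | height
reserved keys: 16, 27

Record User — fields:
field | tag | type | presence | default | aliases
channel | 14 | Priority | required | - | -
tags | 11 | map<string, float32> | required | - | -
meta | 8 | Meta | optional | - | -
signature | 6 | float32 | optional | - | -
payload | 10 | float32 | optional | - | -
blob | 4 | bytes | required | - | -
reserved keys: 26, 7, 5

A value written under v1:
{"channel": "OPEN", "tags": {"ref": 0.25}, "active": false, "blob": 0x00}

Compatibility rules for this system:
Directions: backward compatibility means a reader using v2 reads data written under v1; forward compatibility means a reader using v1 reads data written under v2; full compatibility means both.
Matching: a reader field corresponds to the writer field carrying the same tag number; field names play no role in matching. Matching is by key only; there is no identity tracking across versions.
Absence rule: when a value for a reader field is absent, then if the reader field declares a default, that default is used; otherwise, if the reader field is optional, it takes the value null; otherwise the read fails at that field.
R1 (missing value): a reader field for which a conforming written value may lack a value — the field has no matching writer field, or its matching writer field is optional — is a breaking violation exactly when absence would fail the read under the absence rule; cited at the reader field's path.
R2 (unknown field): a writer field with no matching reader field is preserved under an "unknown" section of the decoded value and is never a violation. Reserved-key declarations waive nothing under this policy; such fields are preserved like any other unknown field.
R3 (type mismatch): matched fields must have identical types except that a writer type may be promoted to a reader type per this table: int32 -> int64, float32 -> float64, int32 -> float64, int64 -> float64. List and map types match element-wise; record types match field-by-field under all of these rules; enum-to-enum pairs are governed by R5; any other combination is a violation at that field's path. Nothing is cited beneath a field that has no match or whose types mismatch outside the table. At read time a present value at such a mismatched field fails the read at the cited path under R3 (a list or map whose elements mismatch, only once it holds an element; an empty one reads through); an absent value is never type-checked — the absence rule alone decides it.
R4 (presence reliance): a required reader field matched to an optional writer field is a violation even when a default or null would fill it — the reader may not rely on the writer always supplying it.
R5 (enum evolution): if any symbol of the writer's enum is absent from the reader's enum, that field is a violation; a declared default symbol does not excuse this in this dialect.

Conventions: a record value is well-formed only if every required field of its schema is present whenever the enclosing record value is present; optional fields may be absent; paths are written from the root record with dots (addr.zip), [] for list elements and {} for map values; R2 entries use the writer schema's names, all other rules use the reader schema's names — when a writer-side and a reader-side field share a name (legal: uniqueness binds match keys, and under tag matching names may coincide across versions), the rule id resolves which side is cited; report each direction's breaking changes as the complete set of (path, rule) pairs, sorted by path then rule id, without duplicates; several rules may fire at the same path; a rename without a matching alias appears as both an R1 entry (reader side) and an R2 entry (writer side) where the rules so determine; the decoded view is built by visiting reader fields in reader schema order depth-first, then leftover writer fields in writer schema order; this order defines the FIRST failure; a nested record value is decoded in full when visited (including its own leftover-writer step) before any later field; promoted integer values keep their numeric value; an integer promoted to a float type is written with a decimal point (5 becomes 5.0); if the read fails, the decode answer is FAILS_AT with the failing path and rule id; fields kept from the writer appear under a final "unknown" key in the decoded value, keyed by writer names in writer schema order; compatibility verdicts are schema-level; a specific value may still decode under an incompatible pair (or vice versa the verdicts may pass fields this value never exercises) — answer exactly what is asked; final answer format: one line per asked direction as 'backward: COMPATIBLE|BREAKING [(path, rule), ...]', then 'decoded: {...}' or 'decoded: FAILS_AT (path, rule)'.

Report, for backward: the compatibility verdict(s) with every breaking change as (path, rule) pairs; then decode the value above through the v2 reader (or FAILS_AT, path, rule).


backward: BREAKING [(meta.price, R4), (payload, R3), (signature, R3), (tags, R1), (tags, R4)]; decoded: {"channel": "OPEN", "tags": {"ref": 0.25}, "meta": null, "signature": null, "payload": null, "blob": 0x00, "unknown": {"active": false}}

arrows below run writer -> reader for User
checking backward for User: reader v2 against writer v1:
  channel <- channel (Priority -> Priority, writer required)
  tags <- tags (map<string, float32> -> map<string, float32>, writer optional)
  meta <- meta (Meta -> Meta, writer optional)
  signature <- signature (bytes -> float32, writer optional)
  payload <- payload (bytes -> float32, writer optional)
  blob <- blob (bytes -> bytes, writer required)
  writer field active has no reader counterpart
  meta.price <- meta.price (float64 -> float64, writer optional)
  writer field meta.balance has no reader counterpart
  breaking: (meta.price, R4)
  breaking: (payload, R3)
  breaking: (signature, R3)
  breaking: (tags, R1)
  breaking: (tags, R4)
  => backward verdict for User: BREAKING, 5 violation(s)
decode walk for User under reader schema v2:
  channel := "OPEN"
  tags := {"ref": 0.25}
  meta := null (absent, optional -> null)
  signature := null (absent, optional -> null)
  payload := null (absent, optional -> null)
  blob := 0x00
  writer active: kept under "unknown"
  => decoded: {"channel": "OPEN", "tags": {"ref": 0.25}, "meta": null, "signature": null, "payload": null, "blob": 0x00, "unknown": {"active": false}}
the other User changes do not affect what is asked:
  removed field balance from record Meta -> its effect on User is confined to the forward direction, not asked
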